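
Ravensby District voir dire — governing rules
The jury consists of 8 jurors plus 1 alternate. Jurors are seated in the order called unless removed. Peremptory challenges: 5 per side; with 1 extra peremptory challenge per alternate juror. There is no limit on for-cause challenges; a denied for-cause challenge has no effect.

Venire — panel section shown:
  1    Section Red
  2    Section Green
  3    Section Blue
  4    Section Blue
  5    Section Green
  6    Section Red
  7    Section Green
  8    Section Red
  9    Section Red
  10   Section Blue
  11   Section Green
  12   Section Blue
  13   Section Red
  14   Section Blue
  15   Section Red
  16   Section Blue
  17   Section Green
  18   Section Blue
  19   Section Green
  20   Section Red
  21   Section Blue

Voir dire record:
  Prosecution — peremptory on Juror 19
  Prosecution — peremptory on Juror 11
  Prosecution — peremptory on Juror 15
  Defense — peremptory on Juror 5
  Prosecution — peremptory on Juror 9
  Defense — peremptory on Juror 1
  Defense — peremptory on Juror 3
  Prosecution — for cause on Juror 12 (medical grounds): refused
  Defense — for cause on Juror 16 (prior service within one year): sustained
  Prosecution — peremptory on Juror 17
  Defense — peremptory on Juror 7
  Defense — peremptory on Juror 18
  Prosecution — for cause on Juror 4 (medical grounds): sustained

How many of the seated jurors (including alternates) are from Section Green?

1

Removed: #1, #3, #4, #5, #7, #9, #11, #15, #16, #17, #18, #19.
Seated (9 incl. alternates): #2, #6, #8, #10, #12, #13, #14, #20, #21.
Of those, in Section Green: #2 → 1.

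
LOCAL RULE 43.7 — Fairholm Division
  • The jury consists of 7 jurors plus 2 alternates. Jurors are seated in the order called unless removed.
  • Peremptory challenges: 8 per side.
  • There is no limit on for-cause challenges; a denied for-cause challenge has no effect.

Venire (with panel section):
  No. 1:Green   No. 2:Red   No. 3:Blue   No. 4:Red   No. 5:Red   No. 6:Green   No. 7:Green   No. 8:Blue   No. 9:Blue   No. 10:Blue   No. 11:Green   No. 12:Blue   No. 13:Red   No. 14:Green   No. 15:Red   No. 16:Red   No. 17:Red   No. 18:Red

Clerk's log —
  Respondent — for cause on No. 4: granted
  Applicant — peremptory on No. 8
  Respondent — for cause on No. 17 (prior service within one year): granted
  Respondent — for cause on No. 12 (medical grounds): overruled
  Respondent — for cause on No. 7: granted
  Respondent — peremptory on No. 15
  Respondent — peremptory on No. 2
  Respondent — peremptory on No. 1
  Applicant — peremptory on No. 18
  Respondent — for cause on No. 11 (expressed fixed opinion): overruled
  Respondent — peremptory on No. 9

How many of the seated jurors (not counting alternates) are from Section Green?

Removed: #1, #2, #4, #7, #8, #9, #15, #17, #18.
Seated jurors 1–7: #3, #5, #6, #10, #11, #12, #13 (alternates #14, #16 not counted).
Of those, in Section Green: #6, #11 → 2.

2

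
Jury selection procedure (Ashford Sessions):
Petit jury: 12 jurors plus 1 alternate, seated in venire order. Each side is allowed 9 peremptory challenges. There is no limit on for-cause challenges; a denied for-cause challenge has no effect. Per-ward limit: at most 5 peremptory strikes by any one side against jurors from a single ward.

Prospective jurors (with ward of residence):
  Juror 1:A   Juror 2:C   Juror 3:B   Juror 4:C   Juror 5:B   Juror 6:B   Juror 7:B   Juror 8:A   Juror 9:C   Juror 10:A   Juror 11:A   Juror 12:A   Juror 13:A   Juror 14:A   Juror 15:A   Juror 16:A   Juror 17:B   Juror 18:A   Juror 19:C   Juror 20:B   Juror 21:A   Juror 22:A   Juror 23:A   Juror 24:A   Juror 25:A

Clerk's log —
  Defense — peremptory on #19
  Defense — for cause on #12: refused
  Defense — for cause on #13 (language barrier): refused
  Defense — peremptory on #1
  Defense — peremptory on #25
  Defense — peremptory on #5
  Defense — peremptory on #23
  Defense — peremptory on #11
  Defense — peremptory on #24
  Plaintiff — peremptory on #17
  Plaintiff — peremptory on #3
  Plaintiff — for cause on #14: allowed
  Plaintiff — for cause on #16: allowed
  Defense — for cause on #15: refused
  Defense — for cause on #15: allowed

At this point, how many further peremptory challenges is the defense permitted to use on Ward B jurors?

Defense peremptories so far: #19, #1, #25, #5, #23, #11, #24 — 7 of 9 used, 2 left overall.
Against Ward B: #5 — 1 used; per-ward cap 5 leaves 4.
Binding limit: min(2, 4) = 2.

2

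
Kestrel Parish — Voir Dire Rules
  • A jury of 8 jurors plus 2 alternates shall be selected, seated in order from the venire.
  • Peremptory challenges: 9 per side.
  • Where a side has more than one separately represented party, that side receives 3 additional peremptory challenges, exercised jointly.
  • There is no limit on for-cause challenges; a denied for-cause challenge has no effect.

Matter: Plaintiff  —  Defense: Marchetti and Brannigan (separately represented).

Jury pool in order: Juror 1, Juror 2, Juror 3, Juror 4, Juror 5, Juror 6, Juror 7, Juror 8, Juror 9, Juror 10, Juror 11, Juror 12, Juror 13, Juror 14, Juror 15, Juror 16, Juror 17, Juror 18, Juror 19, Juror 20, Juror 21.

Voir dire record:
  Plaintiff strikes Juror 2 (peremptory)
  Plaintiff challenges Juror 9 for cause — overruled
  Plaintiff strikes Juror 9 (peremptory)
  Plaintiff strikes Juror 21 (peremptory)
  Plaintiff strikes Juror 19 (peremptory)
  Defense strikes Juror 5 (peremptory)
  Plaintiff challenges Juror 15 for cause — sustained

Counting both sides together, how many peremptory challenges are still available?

16

Plaintiff allotment: 9. Defense allotment: 9 base + 3 multi-party = 12.
Plaintiff peremptories used: #2, #9, #21, #19 — 4 (for-cause on #9, #15 don't count).
Defense peremptories used: #5 — 1.
Remaining: (9 − 4) + (12 − 1) = 16.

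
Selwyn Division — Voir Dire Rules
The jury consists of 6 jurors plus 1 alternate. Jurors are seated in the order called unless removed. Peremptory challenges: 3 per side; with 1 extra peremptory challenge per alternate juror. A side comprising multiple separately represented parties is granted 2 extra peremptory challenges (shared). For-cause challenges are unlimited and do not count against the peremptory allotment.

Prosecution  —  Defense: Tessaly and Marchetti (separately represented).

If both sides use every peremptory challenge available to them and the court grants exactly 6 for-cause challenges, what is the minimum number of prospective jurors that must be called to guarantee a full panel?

23

Seats to fill: 6 + 1 alternates = 7.
Peremptories — Prosecution: 3 + 1×1 = 4; Defense: 3 + 1×1 + 2 = 6; total 10.
For-cause removals: 6.
Minimum venire: 7 + 10 + 6 = 23.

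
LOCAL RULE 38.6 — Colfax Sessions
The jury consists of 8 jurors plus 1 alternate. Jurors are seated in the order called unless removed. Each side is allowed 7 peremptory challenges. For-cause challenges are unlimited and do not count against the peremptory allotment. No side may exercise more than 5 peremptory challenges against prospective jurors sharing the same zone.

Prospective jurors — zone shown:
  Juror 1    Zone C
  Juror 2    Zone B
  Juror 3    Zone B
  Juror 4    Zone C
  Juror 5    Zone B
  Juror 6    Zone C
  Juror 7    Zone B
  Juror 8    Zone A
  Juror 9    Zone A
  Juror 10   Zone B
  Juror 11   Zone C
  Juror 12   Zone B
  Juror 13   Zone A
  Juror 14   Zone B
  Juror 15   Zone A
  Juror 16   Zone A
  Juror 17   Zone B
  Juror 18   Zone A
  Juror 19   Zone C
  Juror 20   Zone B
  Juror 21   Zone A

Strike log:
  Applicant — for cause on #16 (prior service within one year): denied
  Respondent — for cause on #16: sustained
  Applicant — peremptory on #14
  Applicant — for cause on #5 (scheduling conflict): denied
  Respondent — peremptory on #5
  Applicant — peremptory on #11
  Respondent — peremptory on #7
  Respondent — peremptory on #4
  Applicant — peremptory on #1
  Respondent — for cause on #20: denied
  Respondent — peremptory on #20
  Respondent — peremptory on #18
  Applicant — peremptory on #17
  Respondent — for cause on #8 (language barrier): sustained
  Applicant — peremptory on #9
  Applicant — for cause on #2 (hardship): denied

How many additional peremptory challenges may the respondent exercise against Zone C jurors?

Respondent peremptories so far: #5, #7, #4, #20, #18 — 5 of 7 used, 2 left overall.
Against Zone C: #4 — 1 used; per-zone cap 5 leaves 4.
Binding limit: min(2, 4) = 2.

2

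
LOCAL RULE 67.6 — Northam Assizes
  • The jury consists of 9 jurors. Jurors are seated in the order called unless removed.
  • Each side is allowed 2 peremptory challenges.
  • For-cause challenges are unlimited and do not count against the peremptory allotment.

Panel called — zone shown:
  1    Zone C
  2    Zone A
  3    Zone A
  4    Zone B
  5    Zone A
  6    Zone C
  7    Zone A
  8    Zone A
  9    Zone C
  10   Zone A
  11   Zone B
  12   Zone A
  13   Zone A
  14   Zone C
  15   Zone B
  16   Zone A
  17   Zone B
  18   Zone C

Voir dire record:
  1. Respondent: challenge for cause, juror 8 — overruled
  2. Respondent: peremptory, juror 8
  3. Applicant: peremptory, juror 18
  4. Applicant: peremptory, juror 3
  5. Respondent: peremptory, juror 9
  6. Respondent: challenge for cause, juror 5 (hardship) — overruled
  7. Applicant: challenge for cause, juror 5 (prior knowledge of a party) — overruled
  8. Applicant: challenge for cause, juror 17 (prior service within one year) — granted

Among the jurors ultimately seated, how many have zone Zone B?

Removed: #3, #8, #9, #17, #18.
Seated jurors 1–9: #1, #2, #4, #5, #6, #7, #10, #11, #12.
Of those, in Zone B: #4, #11 → 2.

2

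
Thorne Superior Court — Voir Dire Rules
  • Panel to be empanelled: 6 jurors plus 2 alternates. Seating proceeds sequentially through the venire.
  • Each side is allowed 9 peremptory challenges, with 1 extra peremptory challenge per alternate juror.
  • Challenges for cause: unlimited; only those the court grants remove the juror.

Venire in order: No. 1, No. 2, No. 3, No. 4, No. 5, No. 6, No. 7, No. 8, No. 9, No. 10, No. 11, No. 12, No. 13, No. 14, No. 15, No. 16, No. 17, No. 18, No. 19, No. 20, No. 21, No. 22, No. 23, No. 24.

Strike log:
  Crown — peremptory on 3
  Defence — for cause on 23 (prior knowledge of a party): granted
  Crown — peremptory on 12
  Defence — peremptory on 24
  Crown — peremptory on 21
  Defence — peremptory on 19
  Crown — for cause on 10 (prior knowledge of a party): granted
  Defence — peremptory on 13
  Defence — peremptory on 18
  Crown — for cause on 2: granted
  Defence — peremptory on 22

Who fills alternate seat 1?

9

Removed: #2, #3, #10, #12, #13, #18, #19, #21, #22, #23, #24.
Seating in order: seats 1–6 → #1, #4, #5, #6, #7, #8; alternates → #9, #11.
So alternate 1 is #9.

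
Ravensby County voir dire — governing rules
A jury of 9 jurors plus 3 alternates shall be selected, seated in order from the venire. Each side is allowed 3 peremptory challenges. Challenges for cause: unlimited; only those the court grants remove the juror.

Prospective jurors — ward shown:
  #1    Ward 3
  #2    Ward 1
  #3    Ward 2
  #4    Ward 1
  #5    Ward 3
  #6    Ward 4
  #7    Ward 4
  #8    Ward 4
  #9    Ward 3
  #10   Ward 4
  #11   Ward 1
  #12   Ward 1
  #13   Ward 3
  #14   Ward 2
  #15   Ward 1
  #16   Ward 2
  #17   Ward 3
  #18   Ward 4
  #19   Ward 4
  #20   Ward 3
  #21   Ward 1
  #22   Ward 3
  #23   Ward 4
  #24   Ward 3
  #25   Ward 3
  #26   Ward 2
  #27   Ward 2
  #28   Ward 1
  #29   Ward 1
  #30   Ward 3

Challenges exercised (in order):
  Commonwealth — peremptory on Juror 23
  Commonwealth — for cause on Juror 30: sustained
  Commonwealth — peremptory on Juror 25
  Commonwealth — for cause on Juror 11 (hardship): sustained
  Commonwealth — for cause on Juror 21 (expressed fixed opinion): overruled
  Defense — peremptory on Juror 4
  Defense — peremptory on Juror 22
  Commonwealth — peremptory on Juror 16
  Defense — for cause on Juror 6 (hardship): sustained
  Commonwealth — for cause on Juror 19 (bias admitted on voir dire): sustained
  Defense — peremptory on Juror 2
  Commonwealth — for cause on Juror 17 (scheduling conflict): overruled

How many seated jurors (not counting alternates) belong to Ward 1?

1

Removed: #2, #4, #6, #11, #16, #19, #22, #23, #25, #30.
Seated jurors 1–9: #1, #3, #5, #7, #8, #9, #10, #12, #13 (alternates #14, #15, #17 not counted).
Of those, in Ward 1: #12 → 1.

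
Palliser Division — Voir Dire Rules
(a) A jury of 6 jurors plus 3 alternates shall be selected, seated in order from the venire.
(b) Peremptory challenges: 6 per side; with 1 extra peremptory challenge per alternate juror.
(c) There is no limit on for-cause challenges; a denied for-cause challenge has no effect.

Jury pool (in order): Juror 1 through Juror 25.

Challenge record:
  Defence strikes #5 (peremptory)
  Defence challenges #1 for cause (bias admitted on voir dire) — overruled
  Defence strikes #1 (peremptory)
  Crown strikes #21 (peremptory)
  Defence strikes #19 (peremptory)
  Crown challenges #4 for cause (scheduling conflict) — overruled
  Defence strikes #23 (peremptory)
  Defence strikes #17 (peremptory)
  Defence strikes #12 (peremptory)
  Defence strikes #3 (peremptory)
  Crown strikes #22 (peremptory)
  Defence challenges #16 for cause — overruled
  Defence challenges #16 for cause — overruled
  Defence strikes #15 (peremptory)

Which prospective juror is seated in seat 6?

9

Removed: #1, #3, #5, #12, #15, #17, #19, #21, #22, #23. (#4, #16 stay — for-cause denied.)
Seating in order: seats 1–6 → #2, #4, #6, #7, #8, #9; alternates → #10, #11, #13.
So seat 6 is #9.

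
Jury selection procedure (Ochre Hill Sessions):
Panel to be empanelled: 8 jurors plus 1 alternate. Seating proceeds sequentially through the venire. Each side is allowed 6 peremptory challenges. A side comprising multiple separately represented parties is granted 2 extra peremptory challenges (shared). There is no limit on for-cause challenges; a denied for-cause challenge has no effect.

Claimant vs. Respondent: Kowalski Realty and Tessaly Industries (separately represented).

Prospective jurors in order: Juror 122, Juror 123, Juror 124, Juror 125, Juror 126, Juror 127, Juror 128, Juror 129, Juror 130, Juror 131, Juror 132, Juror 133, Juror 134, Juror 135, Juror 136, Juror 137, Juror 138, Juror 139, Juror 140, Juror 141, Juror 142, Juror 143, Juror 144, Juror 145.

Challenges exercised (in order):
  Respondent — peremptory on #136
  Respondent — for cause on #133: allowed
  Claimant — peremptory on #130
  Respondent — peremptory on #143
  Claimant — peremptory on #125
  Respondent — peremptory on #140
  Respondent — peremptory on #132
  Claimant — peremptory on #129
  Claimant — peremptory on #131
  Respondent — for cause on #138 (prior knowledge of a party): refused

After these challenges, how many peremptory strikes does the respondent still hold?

Respondent allotment: 6 base + 2 multi-party = 8.
Respondent peremptories used: #136, #143, #140, #132 — 4 (for-cause on #133, #138 don't count).
Remaining: 8 − 4 = 4.

4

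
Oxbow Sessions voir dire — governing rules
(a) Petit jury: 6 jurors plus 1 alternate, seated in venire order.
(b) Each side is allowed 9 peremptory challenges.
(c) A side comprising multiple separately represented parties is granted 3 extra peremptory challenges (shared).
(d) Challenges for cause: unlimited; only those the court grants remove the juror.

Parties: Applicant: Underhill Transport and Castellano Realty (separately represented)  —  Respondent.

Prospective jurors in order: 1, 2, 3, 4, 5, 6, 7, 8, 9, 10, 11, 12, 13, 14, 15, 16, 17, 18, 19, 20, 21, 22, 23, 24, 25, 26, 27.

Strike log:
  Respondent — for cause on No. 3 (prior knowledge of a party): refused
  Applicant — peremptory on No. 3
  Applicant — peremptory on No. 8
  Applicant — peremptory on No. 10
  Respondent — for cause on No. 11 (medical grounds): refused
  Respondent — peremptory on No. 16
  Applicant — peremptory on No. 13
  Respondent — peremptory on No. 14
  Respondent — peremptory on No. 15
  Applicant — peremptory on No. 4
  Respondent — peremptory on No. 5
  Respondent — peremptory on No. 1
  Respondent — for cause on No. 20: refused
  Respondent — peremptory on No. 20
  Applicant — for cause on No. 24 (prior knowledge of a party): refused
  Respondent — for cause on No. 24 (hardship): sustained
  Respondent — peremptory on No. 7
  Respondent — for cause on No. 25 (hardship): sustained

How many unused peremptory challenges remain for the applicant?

Applicant allotment: 9 base + 3 multi-party = 12.
Applicant peremptories used: #3, #8, #10, #13, #4 — 5 (the for-cause on #24 doesn't count).
Remaining: 12 − 5 = 7.

7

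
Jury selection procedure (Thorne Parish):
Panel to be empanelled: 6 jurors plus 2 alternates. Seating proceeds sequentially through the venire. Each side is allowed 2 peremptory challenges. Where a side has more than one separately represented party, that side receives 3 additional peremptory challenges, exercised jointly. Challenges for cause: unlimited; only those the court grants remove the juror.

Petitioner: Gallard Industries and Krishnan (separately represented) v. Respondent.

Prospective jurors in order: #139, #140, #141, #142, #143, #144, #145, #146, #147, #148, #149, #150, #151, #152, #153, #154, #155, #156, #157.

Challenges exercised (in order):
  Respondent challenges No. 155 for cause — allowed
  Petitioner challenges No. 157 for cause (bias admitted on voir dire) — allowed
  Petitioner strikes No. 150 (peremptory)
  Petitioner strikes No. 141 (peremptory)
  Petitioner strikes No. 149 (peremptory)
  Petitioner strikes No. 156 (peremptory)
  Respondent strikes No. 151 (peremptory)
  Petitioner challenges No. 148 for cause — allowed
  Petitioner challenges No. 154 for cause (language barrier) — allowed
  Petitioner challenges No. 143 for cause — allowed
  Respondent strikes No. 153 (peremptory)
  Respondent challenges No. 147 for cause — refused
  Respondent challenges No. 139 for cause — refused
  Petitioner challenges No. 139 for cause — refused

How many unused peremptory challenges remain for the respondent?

0

Respondent allotment: 2.
Respondent peremptories used: #151, #153 — 2 (for-cause on #155, #147, #139 don't count).
Remaining: 2 − 2 = 0.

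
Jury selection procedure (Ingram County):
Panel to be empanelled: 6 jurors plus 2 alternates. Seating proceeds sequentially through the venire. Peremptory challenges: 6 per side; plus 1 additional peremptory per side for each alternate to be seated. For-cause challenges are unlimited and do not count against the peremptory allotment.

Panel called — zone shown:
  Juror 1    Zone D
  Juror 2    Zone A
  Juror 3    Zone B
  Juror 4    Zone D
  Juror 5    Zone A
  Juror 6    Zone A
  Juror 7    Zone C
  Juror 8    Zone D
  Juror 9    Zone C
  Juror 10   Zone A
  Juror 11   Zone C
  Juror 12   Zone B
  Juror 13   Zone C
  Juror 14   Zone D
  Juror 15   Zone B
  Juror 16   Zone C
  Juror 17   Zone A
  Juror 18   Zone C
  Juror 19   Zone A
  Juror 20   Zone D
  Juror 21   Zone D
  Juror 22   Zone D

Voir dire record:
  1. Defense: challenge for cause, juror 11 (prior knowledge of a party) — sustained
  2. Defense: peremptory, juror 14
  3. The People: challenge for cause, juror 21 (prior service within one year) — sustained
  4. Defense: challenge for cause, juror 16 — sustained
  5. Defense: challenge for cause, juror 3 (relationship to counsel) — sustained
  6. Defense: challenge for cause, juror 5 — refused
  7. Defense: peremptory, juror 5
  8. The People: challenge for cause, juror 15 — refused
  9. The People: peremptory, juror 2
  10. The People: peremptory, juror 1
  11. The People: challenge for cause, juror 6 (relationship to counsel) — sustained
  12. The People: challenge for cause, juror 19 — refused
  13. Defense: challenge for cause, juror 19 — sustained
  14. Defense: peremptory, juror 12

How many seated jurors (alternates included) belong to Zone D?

2

Removed: #1, #2, #3, #5, #6, #11, #12, #14, #16, #19, #21.
Seated (8 incl. alternates): #4, #7, #8, #9, #10, #13, #15, #17.
Of those, in Zone D: #4, #8 → 2.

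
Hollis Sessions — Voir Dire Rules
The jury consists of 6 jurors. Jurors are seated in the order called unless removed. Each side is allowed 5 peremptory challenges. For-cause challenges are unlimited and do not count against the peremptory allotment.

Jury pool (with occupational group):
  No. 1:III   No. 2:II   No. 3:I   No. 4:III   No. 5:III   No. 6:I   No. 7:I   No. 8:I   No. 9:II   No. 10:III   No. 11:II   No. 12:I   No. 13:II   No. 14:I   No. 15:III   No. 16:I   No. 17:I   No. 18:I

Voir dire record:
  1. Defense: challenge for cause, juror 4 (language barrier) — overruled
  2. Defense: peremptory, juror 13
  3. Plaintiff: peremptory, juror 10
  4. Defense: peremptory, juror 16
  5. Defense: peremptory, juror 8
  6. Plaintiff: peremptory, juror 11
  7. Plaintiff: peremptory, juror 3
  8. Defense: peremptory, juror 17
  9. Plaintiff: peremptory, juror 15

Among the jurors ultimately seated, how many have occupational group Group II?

1

Removed: #3, #8, #10, #11, #13, #15, #16, #17.
Seated jurors 1–6: #1, #2, #4, #5, #6, #7.
Of those, in Group II: #2 → 1.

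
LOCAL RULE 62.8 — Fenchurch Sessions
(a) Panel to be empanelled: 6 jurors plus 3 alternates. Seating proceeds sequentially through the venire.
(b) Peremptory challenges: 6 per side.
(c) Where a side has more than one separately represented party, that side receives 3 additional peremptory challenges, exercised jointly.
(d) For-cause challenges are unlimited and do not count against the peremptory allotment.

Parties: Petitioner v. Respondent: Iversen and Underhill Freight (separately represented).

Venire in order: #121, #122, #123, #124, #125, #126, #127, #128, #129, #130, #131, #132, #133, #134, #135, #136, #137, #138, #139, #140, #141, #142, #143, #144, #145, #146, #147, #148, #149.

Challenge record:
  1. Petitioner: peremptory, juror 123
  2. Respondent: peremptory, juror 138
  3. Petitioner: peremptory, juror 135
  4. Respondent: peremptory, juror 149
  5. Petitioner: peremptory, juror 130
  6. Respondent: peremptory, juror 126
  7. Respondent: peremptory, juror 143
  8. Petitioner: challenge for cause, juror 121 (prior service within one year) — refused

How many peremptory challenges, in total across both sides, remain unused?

8

Petitioner allotment: 6. Respondent allotment: 6 base + 3 multi-party = 9.
Petitioner peremptories used: #123, #135, #130 — 3 (the for-cause on #121 doesn't count).
Respondent peremptories used: #138, #149, #126, #143 — 4.
Remaining: (6 − 3) + (9 − 4) = 8.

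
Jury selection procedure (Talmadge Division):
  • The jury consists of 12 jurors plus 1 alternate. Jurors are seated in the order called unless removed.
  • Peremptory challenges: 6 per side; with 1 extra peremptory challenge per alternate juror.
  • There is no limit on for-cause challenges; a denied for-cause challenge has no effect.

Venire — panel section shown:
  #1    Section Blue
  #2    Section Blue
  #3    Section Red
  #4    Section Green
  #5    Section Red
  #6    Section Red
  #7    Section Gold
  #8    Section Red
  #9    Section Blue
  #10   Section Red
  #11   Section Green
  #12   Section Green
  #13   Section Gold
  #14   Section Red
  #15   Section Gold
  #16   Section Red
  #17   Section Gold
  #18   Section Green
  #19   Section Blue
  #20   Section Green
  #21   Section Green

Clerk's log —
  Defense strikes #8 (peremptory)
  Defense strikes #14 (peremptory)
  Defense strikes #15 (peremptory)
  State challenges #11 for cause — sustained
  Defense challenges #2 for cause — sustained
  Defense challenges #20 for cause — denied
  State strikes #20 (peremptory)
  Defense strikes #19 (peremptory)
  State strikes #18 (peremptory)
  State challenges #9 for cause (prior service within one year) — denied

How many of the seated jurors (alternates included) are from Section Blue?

2

Removed: #2, #8, #11, #14, #15, #18, #19, #20.
Seated (13 incl. alternates): #1, #3, #4, #5, #6, #7, #9, #10, #12, #13, #16, #17, #21.
Of those, in Section Blue: #1, #9 → 2.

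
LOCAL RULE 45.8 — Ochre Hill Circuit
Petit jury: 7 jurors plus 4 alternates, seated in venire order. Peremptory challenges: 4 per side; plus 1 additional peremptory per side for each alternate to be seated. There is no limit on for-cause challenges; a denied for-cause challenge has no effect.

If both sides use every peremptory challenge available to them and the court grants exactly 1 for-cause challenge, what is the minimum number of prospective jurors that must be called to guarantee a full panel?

28

Seats to fill: 7 + 4 alternates = 11.
Peremptories: 4 + 1×4 = 8 per side × 2 sides = 16.
For-cause removals: 1.
Minimum venire: 11 + 16 + 1 = 28.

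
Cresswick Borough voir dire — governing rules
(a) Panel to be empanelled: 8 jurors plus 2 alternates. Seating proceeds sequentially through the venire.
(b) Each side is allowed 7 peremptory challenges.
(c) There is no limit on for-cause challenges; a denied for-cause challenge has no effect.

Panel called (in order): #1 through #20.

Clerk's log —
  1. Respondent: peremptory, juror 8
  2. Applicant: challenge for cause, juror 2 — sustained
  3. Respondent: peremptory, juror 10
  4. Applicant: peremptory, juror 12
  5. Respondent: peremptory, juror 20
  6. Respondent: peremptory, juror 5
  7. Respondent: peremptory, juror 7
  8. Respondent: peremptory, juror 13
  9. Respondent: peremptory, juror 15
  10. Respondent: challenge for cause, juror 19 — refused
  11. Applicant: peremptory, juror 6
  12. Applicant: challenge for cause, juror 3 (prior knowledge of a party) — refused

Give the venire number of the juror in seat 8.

17

Removed: #2, #5, #6, #7, #8, #10, #12, #13, #15, #20. (#3, #19 stay — for-cause denied.)
Filling seats in venire order through position 8: #1, #3, #4, #9, #11, #14, #16, #17.
So seat 8 is #17.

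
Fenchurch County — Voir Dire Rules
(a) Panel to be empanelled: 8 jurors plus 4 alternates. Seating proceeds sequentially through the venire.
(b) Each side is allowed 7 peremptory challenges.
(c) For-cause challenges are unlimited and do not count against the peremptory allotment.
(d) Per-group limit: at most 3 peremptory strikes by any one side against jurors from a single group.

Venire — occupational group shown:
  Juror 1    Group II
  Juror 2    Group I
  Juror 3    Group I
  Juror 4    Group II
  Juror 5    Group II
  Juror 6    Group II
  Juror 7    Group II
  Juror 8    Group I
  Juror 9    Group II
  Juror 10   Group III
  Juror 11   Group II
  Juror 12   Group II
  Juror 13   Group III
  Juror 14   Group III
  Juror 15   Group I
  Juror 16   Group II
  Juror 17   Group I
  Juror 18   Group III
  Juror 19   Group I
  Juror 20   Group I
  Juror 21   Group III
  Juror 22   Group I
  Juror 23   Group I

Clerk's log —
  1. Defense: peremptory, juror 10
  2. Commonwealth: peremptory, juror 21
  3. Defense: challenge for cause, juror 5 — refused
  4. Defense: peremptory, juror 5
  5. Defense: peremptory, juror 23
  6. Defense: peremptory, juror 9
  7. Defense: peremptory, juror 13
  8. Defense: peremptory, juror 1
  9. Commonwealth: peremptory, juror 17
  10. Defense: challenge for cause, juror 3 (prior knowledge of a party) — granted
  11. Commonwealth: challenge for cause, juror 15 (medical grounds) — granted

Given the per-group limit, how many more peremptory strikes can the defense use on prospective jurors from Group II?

Defense peremptories so far: #10, #5, #23, #9, #13, #1 — 6 of 7 used, 1 left overall.
Against Group II: #5, #9, #1 — 3 used; per-group cap 3 leaves 0.
Binding limit: min(1, 0) = 0.

0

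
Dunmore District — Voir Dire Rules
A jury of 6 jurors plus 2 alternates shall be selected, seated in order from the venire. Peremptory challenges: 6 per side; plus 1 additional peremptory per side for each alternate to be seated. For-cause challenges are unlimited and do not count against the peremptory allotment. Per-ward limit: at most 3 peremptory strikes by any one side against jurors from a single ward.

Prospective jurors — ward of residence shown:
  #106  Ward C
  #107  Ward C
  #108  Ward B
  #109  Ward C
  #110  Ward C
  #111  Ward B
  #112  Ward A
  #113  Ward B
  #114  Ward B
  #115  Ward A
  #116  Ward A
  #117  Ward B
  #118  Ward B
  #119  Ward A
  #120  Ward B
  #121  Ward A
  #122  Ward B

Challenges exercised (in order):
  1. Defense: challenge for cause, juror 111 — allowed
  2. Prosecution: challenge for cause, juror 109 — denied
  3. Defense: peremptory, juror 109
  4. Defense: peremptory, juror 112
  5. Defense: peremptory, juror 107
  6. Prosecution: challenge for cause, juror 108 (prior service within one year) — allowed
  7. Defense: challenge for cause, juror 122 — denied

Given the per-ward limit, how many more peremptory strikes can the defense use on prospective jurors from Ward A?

2

Defense peremptories so far: #109, #112, #107 — 3 of 8 used, 5 left overall.
Against Ward A: #112 — 1 used; per-ward cap 3 leaves 2.
Binding limit: min(5, 2) = 2.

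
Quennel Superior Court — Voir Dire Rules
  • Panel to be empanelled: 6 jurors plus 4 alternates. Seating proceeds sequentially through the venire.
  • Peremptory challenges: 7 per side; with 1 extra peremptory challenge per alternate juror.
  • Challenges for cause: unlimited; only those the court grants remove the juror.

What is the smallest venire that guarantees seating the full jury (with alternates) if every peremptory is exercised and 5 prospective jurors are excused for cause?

Seats to fill: 6 + 4 alternates = 10.
Peremptories: 7 + 1×4 = 11 per side × 2 sides = 22.
For-cause removals: 5.
Minimum venire: 10 + 22 + 5 = 37.

37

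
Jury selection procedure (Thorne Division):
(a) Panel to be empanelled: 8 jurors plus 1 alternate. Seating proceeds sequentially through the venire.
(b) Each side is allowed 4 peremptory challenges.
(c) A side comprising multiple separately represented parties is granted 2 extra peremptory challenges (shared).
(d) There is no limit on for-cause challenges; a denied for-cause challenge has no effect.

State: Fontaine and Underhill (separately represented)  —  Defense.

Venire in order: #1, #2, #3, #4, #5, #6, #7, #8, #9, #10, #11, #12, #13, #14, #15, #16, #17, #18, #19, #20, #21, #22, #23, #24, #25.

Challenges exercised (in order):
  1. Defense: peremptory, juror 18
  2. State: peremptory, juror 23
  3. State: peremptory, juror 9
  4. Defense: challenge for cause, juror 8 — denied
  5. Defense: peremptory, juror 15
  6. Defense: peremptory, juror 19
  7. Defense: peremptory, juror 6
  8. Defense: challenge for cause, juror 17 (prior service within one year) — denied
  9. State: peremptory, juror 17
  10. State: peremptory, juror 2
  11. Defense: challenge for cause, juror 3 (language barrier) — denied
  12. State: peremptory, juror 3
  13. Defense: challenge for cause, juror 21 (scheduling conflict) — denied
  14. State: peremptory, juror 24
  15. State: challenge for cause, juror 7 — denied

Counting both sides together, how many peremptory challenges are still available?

State allotment: 4 base + 2 multi-party = 6. Defense allotment: 4.
State peremptories used: #23, #9, #17, #2, #3, #24 — 6 (the for-cause on #7 doesn't count).
Defense peremptories used: #18, #15, #19, #6 — 4 (for-cause on #8, #17, #3, #21 don't count).
Remaining: (6 − 6) + (4 − 4) = 0.

0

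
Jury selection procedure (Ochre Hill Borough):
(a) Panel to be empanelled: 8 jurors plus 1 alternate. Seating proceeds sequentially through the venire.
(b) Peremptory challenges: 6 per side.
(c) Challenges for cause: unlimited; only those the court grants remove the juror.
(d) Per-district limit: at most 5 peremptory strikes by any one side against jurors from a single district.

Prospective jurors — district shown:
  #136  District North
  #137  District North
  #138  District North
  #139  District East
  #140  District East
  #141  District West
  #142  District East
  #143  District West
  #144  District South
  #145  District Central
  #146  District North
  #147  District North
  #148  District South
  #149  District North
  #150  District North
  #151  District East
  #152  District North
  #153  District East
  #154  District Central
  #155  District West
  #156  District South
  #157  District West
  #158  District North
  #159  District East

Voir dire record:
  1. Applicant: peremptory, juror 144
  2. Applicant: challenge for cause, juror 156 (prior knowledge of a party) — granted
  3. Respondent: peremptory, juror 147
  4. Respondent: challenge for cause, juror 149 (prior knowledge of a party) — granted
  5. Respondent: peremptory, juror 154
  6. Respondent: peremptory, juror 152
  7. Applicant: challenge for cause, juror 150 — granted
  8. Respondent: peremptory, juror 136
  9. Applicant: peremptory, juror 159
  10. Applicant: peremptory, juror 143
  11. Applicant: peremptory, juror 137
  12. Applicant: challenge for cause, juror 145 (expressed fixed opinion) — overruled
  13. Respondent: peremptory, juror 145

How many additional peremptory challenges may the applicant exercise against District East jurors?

Applicant peremptories so far: #144, #159, #143, #137 — 4 of 6 used, 2 left overall.
Against District East: #159 — 1 used; per-district cap 5 leaves 4.
Binding limit: min(2, 4) = 2.

2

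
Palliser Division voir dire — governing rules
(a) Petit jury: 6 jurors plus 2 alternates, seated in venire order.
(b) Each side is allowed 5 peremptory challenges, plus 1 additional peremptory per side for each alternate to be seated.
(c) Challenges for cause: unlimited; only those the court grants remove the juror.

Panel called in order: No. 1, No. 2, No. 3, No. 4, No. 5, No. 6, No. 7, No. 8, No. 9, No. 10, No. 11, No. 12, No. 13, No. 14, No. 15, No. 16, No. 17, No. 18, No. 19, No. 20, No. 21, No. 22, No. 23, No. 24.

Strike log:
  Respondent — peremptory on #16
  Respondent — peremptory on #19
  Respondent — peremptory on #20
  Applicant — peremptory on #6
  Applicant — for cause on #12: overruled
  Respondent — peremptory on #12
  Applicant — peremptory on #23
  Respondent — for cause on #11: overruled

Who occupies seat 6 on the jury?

7

Removed: #6, #12, #16, #19, #20, #23. (#11 stays — for-cause denied.)
Seating in order: seats 1–6 → #1, #2, #3, #4, #5, #7; alternates → #8, #9.
So seat 6 is #7.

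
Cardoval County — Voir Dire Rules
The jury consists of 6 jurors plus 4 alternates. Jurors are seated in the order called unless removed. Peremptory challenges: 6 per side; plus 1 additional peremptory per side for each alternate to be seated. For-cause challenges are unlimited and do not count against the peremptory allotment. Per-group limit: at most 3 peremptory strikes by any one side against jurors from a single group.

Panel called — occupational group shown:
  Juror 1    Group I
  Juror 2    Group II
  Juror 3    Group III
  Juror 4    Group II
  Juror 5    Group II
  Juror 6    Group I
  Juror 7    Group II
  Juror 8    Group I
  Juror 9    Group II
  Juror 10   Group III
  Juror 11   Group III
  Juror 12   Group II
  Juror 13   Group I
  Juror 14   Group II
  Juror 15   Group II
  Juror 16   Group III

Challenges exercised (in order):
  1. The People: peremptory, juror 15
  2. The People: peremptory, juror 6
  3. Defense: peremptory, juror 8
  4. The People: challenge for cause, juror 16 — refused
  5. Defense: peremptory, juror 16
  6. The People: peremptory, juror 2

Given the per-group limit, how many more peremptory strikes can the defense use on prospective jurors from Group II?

3

Defense peremptories so far: #8, #16 — 2 of 10 used, 8 left overall.
Against Group II: none yet — per-group cap 3 leaves 3.
Binding limit: min(8, 3) = 3.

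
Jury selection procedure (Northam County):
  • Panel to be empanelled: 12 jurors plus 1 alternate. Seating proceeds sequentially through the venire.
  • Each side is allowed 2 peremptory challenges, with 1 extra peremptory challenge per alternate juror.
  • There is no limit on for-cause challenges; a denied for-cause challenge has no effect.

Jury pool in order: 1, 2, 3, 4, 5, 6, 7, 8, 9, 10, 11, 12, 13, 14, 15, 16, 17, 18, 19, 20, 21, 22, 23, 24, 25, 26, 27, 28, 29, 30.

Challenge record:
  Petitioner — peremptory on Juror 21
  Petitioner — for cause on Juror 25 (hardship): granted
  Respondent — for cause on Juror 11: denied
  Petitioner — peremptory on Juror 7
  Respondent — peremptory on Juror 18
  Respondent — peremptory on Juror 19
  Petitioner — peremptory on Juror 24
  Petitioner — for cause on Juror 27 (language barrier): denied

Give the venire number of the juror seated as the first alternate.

14

Removed: #7, #18, #19, #21, #24, #25. (#11, #27 stay — for-cause denied.)
Seating in order: seats 1–12 → #1, #2, #3, #4, #5, #6, #8, #9, #10, #11, #12, #13; alternates → #14.
So alternate 1 is #14.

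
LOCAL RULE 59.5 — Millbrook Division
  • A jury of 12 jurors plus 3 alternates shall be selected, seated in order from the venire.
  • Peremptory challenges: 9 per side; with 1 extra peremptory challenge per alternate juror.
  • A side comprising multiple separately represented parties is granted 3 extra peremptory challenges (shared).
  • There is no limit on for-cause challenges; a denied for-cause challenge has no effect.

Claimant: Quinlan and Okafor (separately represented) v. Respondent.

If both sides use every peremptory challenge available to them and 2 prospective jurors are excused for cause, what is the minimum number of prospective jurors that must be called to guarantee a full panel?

44

Seats to fill: 12 + 3 alternates = 15.
Peremptories — Claimant: 9 + 1×3 + 3 = 15; Respondent: 9 + 1×3 = 12; total 27.
For-cause removals: 2.
Minimum venire: 15 + 27 + 2 = 44.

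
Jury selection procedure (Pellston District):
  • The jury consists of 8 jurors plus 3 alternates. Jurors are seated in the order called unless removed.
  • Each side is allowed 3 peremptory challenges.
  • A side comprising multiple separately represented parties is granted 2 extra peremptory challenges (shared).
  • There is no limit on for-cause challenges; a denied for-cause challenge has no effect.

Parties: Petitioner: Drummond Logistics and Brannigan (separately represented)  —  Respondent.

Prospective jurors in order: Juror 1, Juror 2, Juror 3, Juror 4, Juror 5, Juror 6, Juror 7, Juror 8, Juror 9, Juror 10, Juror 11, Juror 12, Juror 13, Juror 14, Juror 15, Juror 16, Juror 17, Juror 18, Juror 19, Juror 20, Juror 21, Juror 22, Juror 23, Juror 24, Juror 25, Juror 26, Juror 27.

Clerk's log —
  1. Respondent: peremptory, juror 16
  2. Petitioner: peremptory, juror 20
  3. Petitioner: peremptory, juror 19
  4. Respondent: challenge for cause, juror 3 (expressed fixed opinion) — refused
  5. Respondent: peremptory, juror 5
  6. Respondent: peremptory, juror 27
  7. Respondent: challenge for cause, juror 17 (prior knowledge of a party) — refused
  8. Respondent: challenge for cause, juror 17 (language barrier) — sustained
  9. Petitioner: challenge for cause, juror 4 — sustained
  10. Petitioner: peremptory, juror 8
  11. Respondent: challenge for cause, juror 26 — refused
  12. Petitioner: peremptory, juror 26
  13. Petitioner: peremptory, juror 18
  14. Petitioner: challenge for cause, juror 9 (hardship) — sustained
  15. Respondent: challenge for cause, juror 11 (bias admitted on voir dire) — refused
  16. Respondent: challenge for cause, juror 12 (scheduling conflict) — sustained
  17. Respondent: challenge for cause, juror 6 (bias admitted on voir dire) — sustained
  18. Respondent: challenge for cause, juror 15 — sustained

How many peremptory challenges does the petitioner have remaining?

0

Petitioner allotment: 3 base + 2 multi-party = 5.
Petitioner peremptories used: #20, #19, #8, #26, #18 — 5 (for-cause on #4, #9 don't count).
Remaining: 5 − 5 = 0.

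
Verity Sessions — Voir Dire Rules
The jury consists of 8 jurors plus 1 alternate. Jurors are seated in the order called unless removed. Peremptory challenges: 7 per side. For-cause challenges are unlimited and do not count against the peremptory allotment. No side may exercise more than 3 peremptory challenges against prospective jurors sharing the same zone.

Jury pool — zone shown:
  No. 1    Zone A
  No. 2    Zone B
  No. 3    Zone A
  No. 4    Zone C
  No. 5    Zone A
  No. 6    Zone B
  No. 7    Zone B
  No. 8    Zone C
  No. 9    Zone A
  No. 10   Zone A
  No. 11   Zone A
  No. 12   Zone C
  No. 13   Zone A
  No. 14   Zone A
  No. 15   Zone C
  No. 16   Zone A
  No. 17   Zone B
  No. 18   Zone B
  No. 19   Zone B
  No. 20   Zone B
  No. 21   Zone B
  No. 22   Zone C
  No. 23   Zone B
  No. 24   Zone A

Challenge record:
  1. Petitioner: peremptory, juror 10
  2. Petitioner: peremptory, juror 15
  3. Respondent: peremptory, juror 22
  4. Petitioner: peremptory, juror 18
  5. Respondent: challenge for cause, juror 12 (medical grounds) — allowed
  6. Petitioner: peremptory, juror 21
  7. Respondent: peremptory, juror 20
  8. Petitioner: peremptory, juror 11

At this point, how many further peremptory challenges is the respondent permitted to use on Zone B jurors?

2

Respondent peremptories so far: #22, #20 — 2 of 7 used, 5 left overall.
Against Zone B: #20 — 1 used; per-zone cap 3 leaves 2.
Binding limit: min(5, 2) = 2.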